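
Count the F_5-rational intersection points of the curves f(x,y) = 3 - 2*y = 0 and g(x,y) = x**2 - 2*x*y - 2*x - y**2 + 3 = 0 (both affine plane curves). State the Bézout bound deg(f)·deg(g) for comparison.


Common zeros: ∅; count = 0; Bézout bound = 2.

deg(f) = 1, deg(g) = 2, so Bézout bound = 2.
Scan x ∈ F_5. For each x, list the y ∈ F_5 with f(x, y) ≡ 0 and those with g(x, y) ≡ 0 (mod 5); the common zeros in that column are the intersection.
  x = 0: f ≡ 0 at y ∈ {4}; g ≡ 0 at y ∈ ∅; common: ∅.
  x = 1: f ≡ 0 at y ∈ {4}; g ≡ 0 at y ∈ ∅; common: ∅.
  x = 2: f ≡ 0 at y ∈ {4}; g ≡ 0 at y ∈ ∅; common: ∅.
  x = 3: f ≡ 0 at y ∈ {4}; g ≡ 0 at y ∈ {2}; common: ∅.
  x = 4: f ≡ 0 at y ∈ {4}; g ≡ 0 at y ∈ ∅; common: ∅.
Collecting: common zeros = ∅, so the count is 0.
Comparison with the Bézout bound: 0 ≤ 2 = deg(f)·deg(g), as expected for curves with no common component (the affine F_5-count falls short of the bound because intersections may lie at infinity, over extension fields, or carry multiplicity).


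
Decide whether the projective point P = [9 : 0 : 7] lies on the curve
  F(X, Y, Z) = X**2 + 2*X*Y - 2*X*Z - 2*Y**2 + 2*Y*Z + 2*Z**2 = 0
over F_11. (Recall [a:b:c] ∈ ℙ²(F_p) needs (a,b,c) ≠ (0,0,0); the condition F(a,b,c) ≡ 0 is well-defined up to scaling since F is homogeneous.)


F(9,0,7) ≡ 9 (mod 11); P is NOT on the curve.

Evaluate F(9, 0, 7) term-by-term (mod 11).
  X**2 ↦ 1·81·1·1 = 81
  2*X*Y ↦ 2·9·0·1 = 0
  -2*X*Z ↦ -2·9·1·7 = -126
  -2*Y**2 ↦ -2·1·0·1 = 0
  2*Y*Z ↦ 2·1·0·7 = 0
  2*Z**2 ↦ 2·1·1·49 = 98
Sum: F(9, 0, 7) = (81) + (0) + (-126) + (0) + (0) + (98) = 53.
Reducing mod 11: 53 ≡ 9 (mod 11).
Since F(a, b, c) ≡ 9 ≠ 0 (mod 11), P does NOT lie on the curve.


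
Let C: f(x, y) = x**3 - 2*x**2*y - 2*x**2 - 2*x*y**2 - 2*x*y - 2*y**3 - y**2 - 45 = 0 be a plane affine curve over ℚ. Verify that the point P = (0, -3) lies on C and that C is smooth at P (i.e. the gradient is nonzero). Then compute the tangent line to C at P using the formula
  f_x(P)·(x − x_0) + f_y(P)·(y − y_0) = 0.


Tangent line at P: -12*x - 48*y - 144 = 0.

Step 1: f(0, -3) = 0, so P lies on C.
Step 2: partial derivatives
  f_x(x, y) = 3*x**2 - 4*x*y - 4*x - 2*y**2 - 2*y, f_y(x, y) = -2*x**2 - 4*x*y - 2*x - 6*y**2 - 2*y.
  f_x(P) = -12, f_y(P) = -48 (gradient nonzero, so P is smooth).
Step 3: tangent line at P: -12·(x − 0) + -48·(y − -3) = 0.
Expanding: -12*x - 48*y - 144 = 0.


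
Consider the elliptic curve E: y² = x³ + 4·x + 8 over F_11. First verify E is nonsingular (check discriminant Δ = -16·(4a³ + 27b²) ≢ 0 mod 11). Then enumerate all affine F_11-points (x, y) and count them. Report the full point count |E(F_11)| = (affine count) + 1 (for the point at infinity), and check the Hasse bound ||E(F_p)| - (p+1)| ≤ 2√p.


Affine points = {(3, 5), (3, 6), (4, 0), (7, 4), (7, 7), (9, 5), (9, 6), (10, 5), (10, 6)}; affine count = 9; |E(F_11)| = 10.

Discriminant check: Δ ∝ 4a³ + 27b² = 4·4³ + 27·8² = 4·64 + 27·64 ≡ 4 (mod 11). Nonzero ⇒ E is nonsingular.
For each x ∈ F_11, compute rhs = x³ + 4·x + 8 mod 11, then count y ∈ F_11 with y² ≡ rhs.
  x = 0: rhs = 8, matching y values: none (0 points).
  x = 1: rhs = 2, matching y values: none (0 points).
  x = 2: rhs = 2, matching y values: none (0 points).
  x = 3: rhs = 3, matching y values: 5, 6 (2 points).
  x = 4: rhs = 0, matching y values: 0 (1 points).
  x = 5: rhs = 10, matching y values: none (0 points).
  x = 6: rhs = 6, matching y values: none (0 points).
  x = 7: rhs = 5, matching y values: 4, 7 (2 points).
  x = 8: rhs = 2, matching y values: none (0 points).
  x = 9: rhs = 3, matching y values: 5, 6 (2 points).
  x = 10: rhs = 3, matching y values: 5, 6 (2 points).
Total affine count: 9.
Full point count |E(F_11)| = 9 + 1 = 10.
Hasse bound: |10 − (11+1)| = |-2| = 2 ≤ 2√11 ≈ 6.6332 ✓.


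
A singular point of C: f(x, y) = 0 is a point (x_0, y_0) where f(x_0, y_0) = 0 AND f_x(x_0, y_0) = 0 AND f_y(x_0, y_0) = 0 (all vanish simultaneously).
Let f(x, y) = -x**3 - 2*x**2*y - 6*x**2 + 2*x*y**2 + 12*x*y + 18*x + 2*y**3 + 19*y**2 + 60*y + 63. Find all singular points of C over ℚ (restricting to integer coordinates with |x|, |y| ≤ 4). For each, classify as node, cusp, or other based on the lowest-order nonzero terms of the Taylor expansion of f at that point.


Singular points: {(0, -3)}; classification: cusp.

Compute partial derivatives:
  f_x = -3*x**2 - 4*x*y - 12*x + 2*y**2 + 12*y + 18.
  f_y = -2*x**2 + 4*x*y + 12*x + 6*y**2 + 38*y + 60.
Scan x_0 ∈ {−4, ..., 4}. For each x_0, f_y(x_0, y) is a polynomial in y; find its integer roots y ∈ {−4, ..., 4}, then test f_x and f at those candidates.
  x = -4: f_y(-4, y) = 6*y**2 + 22*y - 20; no integer root y with |y| ≤ 4.
  x = -3: f_y(-3, y) = 6*y**2 + 26*y + 6; no integer root y with |y| ≤ 4.
  x = -2: f_y(-2, y) = 6*y**2 + 30*y + 28; no integer root y with |y| ≤ 4.
  x = -1: f_y(-1, y) = 6*y**2 + 34*y + 46; no integer root y with |y| ≤ 4.
  x = 0: f_y(0, y) = 6*y**2 + 38*y + 60; vanishes at y ∈ {-3}. (0, -3): f_x = 0, f = 0 — SINGULAR.
  x = 1: f_y(1, y) = 6*y**2 + 42*y + 70; no integer root y with |y| ≤ 4.
  x = 2: f_y(2, y) = 6*y**2 + 46*y + 76; no integer root y with |y| ≤ 4.
  x = 3: f_y(3, y) = 6*y**2 + 50*y + 78; no integer root y with |y| ≤ 4.
  x = 4: f_y(4, y) = 6*y**2 + 54*y + 76; no integer root y with |y| ≤ 4.
Only singular point on the grid: (0, -3).
Classify: substitute x = 0 + u, y = -3 + v and expand: f = -u**3 - 2*u**2*v + 2*u*v**2 + 2*v**3 + v**2.
No constant or linear terms (consistent with a singular point). Quadratic part: v**2. Cubic part: -u**3 - 2*u**2*v + 2*u*v**2 + 2*v**3.
The quadratic part v**2 is a perfect square, so there is a single (double) tangent line v = 0, i.e. y = -3. Restricting the cubic part to that line (v = 0) leaves -u**3 ≠ 0, so f is not divisible by v and the branch is v² ≈ u**3 to lowest order — this is a cusp.
Classification: cusp.


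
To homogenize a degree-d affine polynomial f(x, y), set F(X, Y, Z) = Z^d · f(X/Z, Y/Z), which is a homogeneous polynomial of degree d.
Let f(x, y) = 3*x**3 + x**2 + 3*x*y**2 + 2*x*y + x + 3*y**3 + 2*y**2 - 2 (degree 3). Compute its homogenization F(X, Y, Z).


F(X, Y, Z) = 3*X**3 + X**2*Z + 3*X*Y**2 + 2*X*Y*Z + X*Z**2 + 3*Y**3 + 2*Y**2*Z - 2*Z**3

deg(f) = 3.
Substitute x = X/Z, y = Y/Z into f, then multiply by Z^3.
  monomial 3·x^3·y^0 ↦ 3·X^3·Y^0·Z^0.
  monomial 1·x^2·y^0 ↦ 1·X^2·Y^0·Z^1.
  monomial 3·x^1·y^2 ↦ 3·X^1·Y^2·Z^0.
  monomial 2·x^1·y^1 ↦ 2·X^1·Y^1·Z^1.
  monomial 1·x^1·y^0 ↦ 1·X^1·Y^0·Z^2.
  monomial 3·x^0·y^3 ↦ 3·X^0·Y^3·Z^0.
  monomial 2·x^0·y^2 ↦ 2·X^0·Y^2·Z^1.
  monomial -2·x^0·y^0 ↦ -2·X^0·Y^0·Z^3.
Collecting: F(X, Y, Z) = 3*X**3 + X**2*Z + 3*X*Y**2 + 2*X*Y*Z + X*Z**2 + 3*Y**3 + 2*Y**2*Z - 2*Z**3.


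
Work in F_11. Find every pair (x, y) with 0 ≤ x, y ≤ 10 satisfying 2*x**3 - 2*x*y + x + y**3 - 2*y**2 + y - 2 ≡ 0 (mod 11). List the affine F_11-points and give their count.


Affine F_11-points: {(0, 2), (3, 0), (5, 0), (7, 4), (9, 6), (10, 10)}; count = 6.

For each of the 121 pairs (x, y) ∈ F_11², evaluate f(x, y) mod 11. Record the zeros.
  x = 0: [0↦9, 1↦9, 2↦0, 3↦10, 4↦1, 5↦1, 6↦5, 7↦8, 8↦5, 9↦2, 10↦5]  zeros at y ∈ {2}
  x = 1: [0↦1, 1↦10, 2↦10, 3↦7, 4↦7, 5↦5, 6↦7, 7↦8, 8↦3, 9↦9, 10↦10]  zeros at y ∈ ∅
  x = 2: [0↦5, 1↦1, 2↦10, 3↦5, 4↦3, 5↦10, 6↦10, 7↦9, 8↦2, 9↦6, 10↦5]  zeros at y ∈ ∅
  x = 3: [0↦0, 1↦5, 2↦1, 3↦5, 4↦1, 5↦6, 6↦4, 7↦1, 8↦3, 9↦5, 10↦2]  zeros at y ∈ {0}
  x = 4: [0↦9, 1↦1, 2↦6, 3↦8, 4↦2, 5↦5, 6↦1, 7↦7, 8↦7, 9↦7, 10↦2]  zeros at y ∈ ∅
  x = 5: [0↦0, 1↦1, 2↦4, 3↦4, 4↦7, 5↦8, 6↦2, 7↦6, 8↦4, 9↦2, 10↦6]  zeros at y ∈ {0}
  x = 6: [0↦7, 1↦6, 2↦7, 3↦5, 4↦6, 5↦5, 6↦8, 7↦10, 8↦6, 9↦2, 10↦4]  zeros at y ∈ ∅
  x = 7: [0↦9, 1↦6, 2↦5, 3↦1, 4↦0, 5↦8, 6↦9, 7↦9, 8↦3, 9↦8, 10↦8]  zeros at y ∈ {4}
  x = 8: [0↦7, 1↦2, 2↦10, 3↦4, 4↦1, 5↦7, 6↦6, 7↦4, 8↦7, 9↦10, 10↦8]  zeros at y ∈ ∅
  x = 9: [0↦2, 1↦6, 2↦1, 3↦4, 4↦10, 5↦3, 6↦0, 7↦7, 8↦8, 9↦9, 10↦5]  zeros at y ∈ {6}
  x = 10: [0↦6, 1↦8, 2↦1, 3↦2, 4↦6, 5↦8, 6↦3, 7↦8, 8↦7, 9↦6, 10↦0]  zeros at y ∈ {10}
Collecting zeros: affine points = {(0, 2), (3, 0), (5, 0), (7, 4), (9, 6), (10, 10)}.
Total count |C(F_11)_aff| = 6.


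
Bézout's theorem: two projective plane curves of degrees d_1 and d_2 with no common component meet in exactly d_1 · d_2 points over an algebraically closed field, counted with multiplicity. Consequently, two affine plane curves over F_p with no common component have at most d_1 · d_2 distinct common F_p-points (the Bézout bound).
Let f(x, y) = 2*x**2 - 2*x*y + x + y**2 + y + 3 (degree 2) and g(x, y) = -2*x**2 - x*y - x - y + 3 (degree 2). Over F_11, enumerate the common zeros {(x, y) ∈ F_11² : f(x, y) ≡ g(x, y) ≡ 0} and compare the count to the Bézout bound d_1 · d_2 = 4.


Common zeros: {(9, 3)}; count = 1; Bézout bound = 4.

deg(f) = 2, deg(g) = 2, so Bézout bound = 4.
Scan x ∈ F_11. For each x, list the y ∈ F_11 with f(x, y) ≡ 0 and those with g(x, y) ≡ 0 (mod 11); the common zeros in that column are the intersection.
  x = 0: f ≡ 0 at y ∈ {5}; g ≡ 0 at y ∈ {3}; common: ∅.
  x = 1: f ≡ 0 at y ∈ ∅; g ≡ 0 at y ∈ {0}; common: ∅.
  x = 2: f ≡ 0 at y ∈ {1, 2}; g ≡ 0 at y ∈ {5}; common: ∅.
  x = 3: f ≡ 0 at y ∈ ∅; g ≡ 0 at y ∈ {1}; common: ∅.
  x = 4: f ≡ 0 at y ∈ {1, 6}; g ≡ 0 at y ∈ {0}; common: ∅.
  x = 5: f ≡ 0 at y ∈ {2, 7}; g ≡ 0 at y ∈ {6}; common: ∅.
  x = 6: f ≡ 0 at y ∈ ∅; g ≡ 0 at y ∈ {5}; common: ∅.
  x = 7: f ≡ 0 at y ∈ {6, 7}; g ≡ 0 at y ∈ {1}; common: ∅.
  x = 8: f ≡ 0 at y ∈ ∅; g ≡ 0 at y ∈ {6}; common: ∅.
  x = 9: f ≡ 0 at y ∈ {3}; g ≡ 0 at y ∈ {3}; common: {3}.
  x = 10: f ≡ 0 at y ∈ {3, 5}; g ≡ 0 at y ∈ ∅; common: ∅.
Collecting: common zeros = {(9, 3)}, so the count is 1.
Comparison with the Bézout bound: 1 ≤ 4 = deg(f)·deg(g), as expected for curves with no common component (the affine F_11-count falls short of the bound because intersections may lie at infinity, over extension fields, or carry multiplicity).


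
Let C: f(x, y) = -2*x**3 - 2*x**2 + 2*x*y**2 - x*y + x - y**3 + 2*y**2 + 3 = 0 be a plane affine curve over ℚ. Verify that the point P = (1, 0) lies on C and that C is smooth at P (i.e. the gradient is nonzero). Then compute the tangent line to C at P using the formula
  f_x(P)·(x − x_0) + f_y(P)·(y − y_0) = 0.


Tangent line at P: -9*x - y + 9 = 0.

Step 1: f(1, 0) = 0, so P lies on C.
Step 2: partial derivatives
  f_x(x, y) = -6*x**2 - 4*x + 2*y**2 - y + 1, f_y(x, y) = 4*x*y - x - 3*y**2 + 4*y.
  f_x(P) = -9, f_y(P) = -1 (gradient nonzero, so P is smooth).
Step 3: tangent line at P: -9·(x − 1) + -1·(y − 0) = 0.
Expanding: -9*x - y + 9 = 0.


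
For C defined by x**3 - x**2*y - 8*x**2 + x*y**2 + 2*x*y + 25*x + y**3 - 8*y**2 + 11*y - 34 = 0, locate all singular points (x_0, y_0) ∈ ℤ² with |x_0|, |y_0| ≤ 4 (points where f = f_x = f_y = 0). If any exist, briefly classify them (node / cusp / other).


Singular points: {(3, 2)}; classification: node.

Compute partial derivatives:
  f_x = 3*x**2 - 2*x*y - 16*x + y**2 + 2*y + 25.
  f_y = -x**2 + 2*x*y + 2*x + 3*y**2 - 16*y + 11.
Scan x_0 ∈ {−4, ..., 4}. For each x_0, f_y(x_0, y) is a polynomial in y; find its integer roots y ∈ {−4, ..., 4}, then test f_x and f at those candidates.
  x = -4: f_y(-4, y) = 3*y**2 - 24*y - 13; no integer root y with |y| ≤ 4.
  x = -3: f_y(-3, y) = 3*y**2 - 22*y - 4; no integer root y with |y| ≤ 4.
  x = -2: f_y(-2, y) = 3*y**2 - 20*y + 3; no integer root y with |y| ≤ 4.
  x = -1: f_y(-1, y) = 3*y**2 - 18*y + 8; no integer root y with |y| ≤ 4.
  x = 0: f_y(0, y) = 3*y**2 - 16*y + 11; no integer root y with |y| ≤ 4.
  x = 1: f_y(1, y) = 3*y**2 - 14*y + 12; no integer root y with |y| ≤ 4.
  x = 2: f_y(2, y) = 3*y**2 - 12*y + 11; no integer root y with |y| ≤ 4.
  x = 3: f_y(3, y) = 3*y**2 - 10*y + 8; vanishes at y ∈ {2}. (3, 2): f_x = 0, f = 0 — SINGULAR.
  x = 4: f_y(4, y) = 3*y**2 - 8*y + 3; no integer root y with |y| ≤ 4.
Only singular point on the grid: (3, 2).
Classify: substitute x = 3 + u, y = 2 + v and expand: f = u**3 - u**2*v - u**2 + u*v**2 + v**3 + v**2.
No constant or linear terms (consistent with a singular point). Quadratic part: -u**2 + v**2. Cubic part: u**3 - u**2*v + u*v**2 + v**3.
The quadratic part v**2 - u**2 = (v − u)(v + u) splits into two distinct linear factors, so there are two distinct tangent lines y − 2 = ±(x − 3) — this is a node (ordinary double point).
Classification: node.


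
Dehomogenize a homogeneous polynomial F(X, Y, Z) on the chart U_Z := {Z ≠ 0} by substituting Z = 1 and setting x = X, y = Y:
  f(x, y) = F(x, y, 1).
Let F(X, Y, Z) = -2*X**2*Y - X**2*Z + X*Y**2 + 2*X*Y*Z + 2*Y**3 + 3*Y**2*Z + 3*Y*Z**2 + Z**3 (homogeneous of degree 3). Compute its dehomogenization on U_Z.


f(x, y) = -2*x**2*y - x**2 + x*y**2 + 2*x*y + 2*y**3 + 3*y**2 + 3*y + 1

On U_Z we set Z = 1. Each monomial c·X^i·Y^j·Z^k in F becomes c·x^i·y^j·1^k = c·x^i·y^j.
Substituting Z = 1: F(X, Y, 1) = -2*x**2*y - x**2 + x*y**2 + 2*x*y + 2*y**3 + 3*y**2 + 3*y + 1.
Note: deg(f) ≤ deg(F) = 3; strict inequality happens when F is divisible by Z (lost terms).


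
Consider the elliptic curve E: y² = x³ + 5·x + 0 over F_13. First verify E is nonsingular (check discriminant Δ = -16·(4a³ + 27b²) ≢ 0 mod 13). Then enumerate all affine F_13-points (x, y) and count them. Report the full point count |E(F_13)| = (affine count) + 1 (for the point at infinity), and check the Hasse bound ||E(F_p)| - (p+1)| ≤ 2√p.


Affine points = {(0, 0), (3, 4), (3, 9), (6, 5), (6, 8), (7, 1), (7, 12), (10, 6), (10, 7)}; affine count = 9; |E(F_13)| = 10.

Discriminant check: Δ ∝ 4a³ + 27b² = 4·5³ + 27·0² = 4·125 + 27·0 ≡ 6 (mod 13). Nonzero ⇒ E is nonsingular.
For each x ∈ F_13, compute rhs = x³ + 5·x + 0 mod 13, then count y ∈ F_13 with y² ≡ rhs.
  x = 0: rhs = 0, matching y values: 0 (1 points).
  x = 1: rhs = 6, matching y values: none (0 points).
  x = 2: rhs = 5, matching y values: none (0 points).
  x = 3: rhs = 3, matching y values: 4, 9 (2 points).
  x = 4: rhs = 6, matching y values: none (0 points).
  x = 5: rhs = 7, matching y values: none (0 points).
  x = 6: rhs = 12, matching y values: 5, 8 (2 points).
  x = 7: rhs = 1, matching y values: 1, 12 (2 points).
  x = 8: rhs = 6, matching y values: none (0 points).
  x = 9: rhs = 7, matching y values: none (0 points).
  x = 10: rhs = 10, matching y values: 6, 7 (2 points).
  x = 11: rhs = 8, matching y values: none (0 points).
  x = 12: rhs = 7, matching y values: none (0 points).
Total affine count: 9.
Full point count |E(F_13)| = 9 + 1 = 10.
Hasse bound: |10 − (13+1)| = |-4| = 4 ≤ 2√13 ≈ 7.2111 ✓.


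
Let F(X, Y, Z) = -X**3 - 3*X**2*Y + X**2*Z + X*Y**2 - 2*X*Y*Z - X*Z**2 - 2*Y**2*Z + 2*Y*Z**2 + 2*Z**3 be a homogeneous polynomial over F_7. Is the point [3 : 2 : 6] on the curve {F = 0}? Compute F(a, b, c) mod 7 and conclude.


F(3,2,6) ≡ 4 (mod 7); P is NOT on the curve.

Evaluate F(3, 2, 6) term-by-term (mod 7).
  -X**3 ↦ -1·27·1·1 = -27
  -3*X**2*Y ↦ -3·9·2·1 = -54
  X**2*Z ↦ 1·9·1·6 = 54
  X*Y**2 ↦ 1·3·4·1 = 12
  -2*X*Y*Z ↦ -2·3·2·6 = -72
  -X*Z**2 ↦ -1·3·1·36 = -108
  -2*Y**2*Z ↦ -2·1·4·6 = -48
  2*Y*Z**2 ↦ 2·1·2·36 = 144
  2*Z**3 ↦ 2·1·1·216 = 432
Sum: F(3, 2, 6) = (-27) + (-54) + (54) + (12) + (-72) + (-108) + (-48) + (144) + (432) = 333.
Reducing mod 7: 333 ≡ 4 (mod 7).
Since F(a, b, c) ≡ 4 ≠ 0 (mod 7), P does NOT lie on the curve.


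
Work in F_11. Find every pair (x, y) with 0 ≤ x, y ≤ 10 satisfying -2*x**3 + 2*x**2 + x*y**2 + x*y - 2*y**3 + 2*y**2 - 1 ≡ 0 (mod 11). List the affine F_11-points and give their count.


Affine F_11-points: {(1, 4), (1, 6), (1, 8), (3, 10), (5, 8), (6, 8), (10, 2)}; count = 7.

For each of the 121 pairs (x, y) ∈ F_11², evaluate f(x, y) mod 11. Record the zeros.
  x = 0: [0↦10, 1↦10, 2↦2, 3↦7, 4↦2, 5↦8, 6↦2, 7↦5, 8↦5, 9↦1, 10↦3]  zeros at y ∈ ∅
  x = 1: [0↦10, 1↦1, 2↦8, 3↦8, 4↦0, 5↦5, 6↦0, 7↦6, 8↦0, 9↦3, 10↦3]  zeros at y ∈ {4, 6, 8}
  x = 2: [0↦2, 1↦6, 2↦6, 3↦1, 4↦1, 5↦5, 6↦1, 7↦10, 8↦9, 9↦8, 10↦6]  zeros at y ∈ ∅
  x = 3: [0↦7, 1↦2, 2↦6, 3↦7, 4↦4, 5↦7, 6↦4, 7↦5, 8↦9, 9↦4, 10↦0]  zeros at y ∈ {10}
  x = 4: [0↦2, 1↦10, 2↦7, 3↦3, 4↦8, 5↦10, 6↦8, 7↦1, 8↦10, 9↦1, 10↦6]  zeros at y ∈ ∅
  x = 5: [0↦8, 1↦7, 2↦8, 3↦10, 4↦1, 5↦2, 6↦1, 7↦8, 8↦0, 9↦9, 10↦1]  zeros at y ∈ {8}
  x = 6: [0↦2, 1↦3, 2↦8, 3↦5, 4↦4, 5↦4, 6↦4, 7↦3, 8↦0, 9↦5, 10↦6]  zeros at y ∈ {8}
  x = 7: [0↦5, 1↦8, 2↦6, 3↦9, 4↦5, 5↦4, 6↦5, 7↦7, 8↦9, 9↦10, 10↦9]  zeros at y ∈ ∅
  x = 8: [0↦5, 1↦10, 2↦1, 3↦10, 4↦3, 5↦1, 6↦3, 7↦8, 8↦4, 9↦1, 10↦9]  zeros at y ∈ ∅
  x = 9: [0↦1, 1↦8, 2↦3, 3↦7, 4↦8, 5↦5, 6↦8, 7↦5, 8↦6, 9↦10, 10↦5]  zeros at y ∈ ∅
  x = 10: [0↦3, 1↦1, 2↦0, 3↦10, 4↦8, 5↦4, 6↦8, 7↦8, 8↦3, 9↦3, 10↦7]  zeros at y ∈ {2}
Collecting zeros: affine points = {(1, 4), (1, 6), (1, 8), (3, 10), (5, 8), (6, 8), (10, 2)}.
Total count |C(F_11)_aff| = 7.


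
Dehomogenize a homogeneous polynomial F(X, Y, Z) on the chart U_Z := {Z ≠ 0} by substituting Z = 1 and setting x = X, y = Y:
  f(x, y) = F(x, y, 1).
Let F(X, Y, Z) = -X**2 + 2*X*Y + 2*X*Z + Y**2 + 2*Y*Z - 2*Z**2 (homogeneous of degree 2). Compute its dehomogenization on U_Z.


f(x, y) = -x**2 + 2*x*y + 2*x + y**2 + 2*y - 2

On U_Z we set Z = 1. Each monomial c·X^i·Y^j·Z^k in F becomes c·x^i·y^j·1^k = c·x^i·y^j.
Substituting Z = 1: F(X, Y, 1) = -x**2 + 2*x*y + 2*x + y**2 + 2*y - 2.
Note: deg(f) ≤ deg(F) = 2; strict inequality happens when F is divisible by Z (lost terms).


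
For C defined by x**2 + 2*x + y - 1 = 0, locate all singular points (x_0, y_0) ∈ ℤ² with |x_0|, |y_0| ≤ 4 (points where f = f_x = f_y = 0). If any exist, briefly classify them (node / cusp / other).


No singular points in the scanned grid; C is smooth there.

Compute partial derivatives:
  f_x = 2*x + 2.
  f_y = 1.
f_y = 1 is a nonzero constant, so f_y never vanishes: no point (x, y) can satisfy f = f_x = f_y = 0. In particular no (x, y) ∈ {−4, ..., 4}² is singular; the curve is smooth.


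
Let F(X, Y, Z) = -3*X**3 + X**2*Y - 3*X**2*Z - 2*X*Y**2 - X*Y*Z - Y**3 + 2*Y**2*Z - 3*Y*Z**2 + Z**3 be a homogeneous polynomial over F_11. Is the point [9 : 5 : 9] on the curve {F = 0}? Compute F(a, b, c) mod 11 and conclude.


F(9,5,9) ≡ 9 (mod 11); P is NOT on the curve.

Evaluate F(9, 5, 9) term-by-term (mod 11).
  -3*X**3 ↦ -3·729·1·1 = -2187
  X**2*Y ↦ 1·81·5·1 = 405
  -3*X**2*Z ↦ -3·81·1·9 = -2187
  -2*X*Y**2 ↦ -2·9·25·1 = -450
  -X*Y*Z ↦ -1·9·5·9 = -405
  -Y**3 ↦ -1·1·125·1 = -125
  2*Y**2*Z ↦ 2·1·25·9 = 450
  -3*Y*Z**2 ↦ -3·1·5·81 = -1215
  Z**3 ↦ 1·1·1·729 = 729
Sum: F(9, 5, 9) = (-2187) + (405) + (-2187) + (-450) + (-405) + (-125) + (450) + (-1215) + (729) = -4985.
Reducing mod 11: -4985 ≡ 9 (mod 11).
Since F(a, b, c) ≡ 9 ≠ 0 (mod 11), P does NOT lie on the curve.


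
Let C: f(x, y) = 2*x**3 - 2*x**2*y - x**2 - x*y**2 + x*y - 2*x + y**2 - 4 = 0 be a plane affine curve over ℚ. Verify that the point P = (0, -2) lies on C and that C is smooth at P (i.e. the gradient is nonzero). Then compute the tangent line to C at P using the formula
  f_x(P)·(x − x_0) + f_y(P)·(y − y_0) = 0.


Tangent line at P: -8*x - 4*y - 8 = 0.

Step 1: f(0, -2) = 0, so P lies on C.
Step 2: partial derivatives
  f_x(x, y) = 6*x**2 - 4*x*y - 2*x - y**2 + y - 2, f_y(x, y) = -2*x**2 - 2*x*y + x + 2*y.
  f_x(P) = -8, f_y(P) = -4 (gradient nonzero, so P is smooth).
Step 3: tangent line at P: -8·(x − 0) + -4·(y − -2) = 0.
Expanding: -8*x - 4*y - 8 = 0.


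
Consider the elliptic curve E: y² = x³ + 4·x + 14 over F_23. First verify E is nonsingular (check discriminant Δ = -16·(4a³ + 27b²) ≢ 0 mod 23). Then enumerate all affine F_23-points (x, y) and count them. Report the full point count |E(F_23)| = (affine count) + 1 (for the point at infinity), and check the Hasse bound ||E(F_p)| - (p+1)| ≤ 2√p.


Affine points = {(4, 5), (4, 18), (6, 1), (6, 22), (8, 11), (8, 12), (11, 3), (11, 20), (13, 3), (13, 20), (14, 10), (14, 13), (17, 2), (17, 21), (19, 7), (19, 16), (22, 3), (22, 20)}; affine count = 18; |E(F_23)| = 19.

Discriminant check: Δ ∝ 4a³ + 27b² = 4·4³ + 27·14² = 4·64 + 27·196 ≡ 5 (mod 23). Nonzero ⇒ E is nonsingular.
For each x ∈ F_23, compute rhs = x³ + 4·x + 14 mod 23, then count y ∈ F_23 with y² ≡ rhs.
  x = 0: rhs = 14, matching y values: none (0 points).
  x = 1: rhs = 19, matching y values: none (0 points).
  x = 2: rhs = 7, matching y values: none (0 points).
  x = 3: rhs = 7, matching y values: none (0 points).
  x = 4: rhs = 2, matching y values: 5, 18 (2 points).
  x = 5: rhs = 21, matching y values: none (0 points).
  x = 6: rhs = 1, matching y values: 1, 22 (2 points).
  x = 7: rhs = 17, matching y values: none (0 points).
  x = 8: rhs = 6, matching y values: 11, 12 (2 points).
  x = 9: rhs = 20, matching y values: none (0 points).
  x = 10: rhs = 19, matching y values: none (0 points).
  x = 11: rhs = 9, matching y values: 3, 20 (2 points).
  x = 12: rhs = 19, matching y values: none (0 points).
  x = 13: rhs = 9, matching y values: 3, 20 (2 points).
  x = 14: rhs = 8, matching y values: 10, 13 (2 points).
  x = 15: rhs = 22, matching y values: none (0 points).
  x = 16: rhs = 11, matching y values: none (0 points).
  x = 17: rhs = 4, matching y values: 2, 21 (2 points).
  x = 18: rhs = 7, matching y values: none (0 points).
  x = 19: rhs = 3, matching y values: 7, 16 (2 points).
  x = 20: rhs = 21, matching y values: none (0 points).
  x = 21: rhs = 21, matching y values: none (0 points).
  x = 22: rhs = 9, matching y values: 3, 20 (2 points).
Total affine count: 18.
Full point count |E(F_23)| = 18 + 1 = 19.
Hasse bound: |19 − (23+1)| = |-5| = 5 ≤ 2√23 ≈ 9.5917 ✓.


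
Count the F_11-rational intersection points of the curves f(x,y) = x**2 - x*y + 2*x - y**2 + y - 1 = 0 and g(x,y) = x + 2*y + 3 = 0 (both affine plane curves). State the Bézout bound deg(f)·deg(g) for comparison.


Common zeros: {(3, 8), (9, 5)}; count = 2; Bézout bound = 2.

deg(f) = 2, deg(g) = 1, so Bézout bound = 2.
Scan x ∈ F_11. For each x, list the y ∈ F_11 with f(x, y) ≡ 0 and those with g(x, y) ≡ 0 (mod 11); the common zeros in that column are the intersection.
  x = 0: f ≡ 0 at y ∈ ∅; g ≡ 0 at y ∈ {4}; common: ∅.
  x = 1: f ≡ 0 at y ∈ ∅; g ≡ 0 at y ∈ {9}; common: ∅.
  x = 2: f ≡ 0 at y ∈ ∅; g ≡ 0 at y ∈ {3}; common: ∅.
  x = 3: f ≡ 0 at y ∈ {1, 8}; g ≡ 0 at y ∈ {8}; common: {8}.
  x = 4: f ≡ 0 at y ∈ ∅; g ≡ 0 at y ∈ {2}; common: ∅.
  x = 5: f ≡ 0 at y ∈ {2, 5}; g ≡ 0 at y ∈ {7}; common: ∅.
  x = 6: f ≡ 0 at y ∈ {2, 4}; g ≡ 0 at y ∈ {1}; common: ∅.
  x = 7: f ≡ 0 at y ∈ {1, 4}; g ≡ 0 at y ∈ {6}; common: ∅.
  x = 8: f ≡ 0 at y ∈ ∅; g ≡ 0 at y ∈ {0}; common: ∅.
  x = 9: f ≡ 0 at y ∈ {5, 9}; g ≡ 0 at y ∈ {5}; common: {5}.
  x = 10: f ≡ 0 at y ∈ ∅; g ≡ 0 at y ∈ {10}; common: ∅.
Collecting: common zeros = {(3, 8), (9, 5)}, so the count is 2.
Comparison with the Bézout bound: 2 ≤ 2 = deg(f)·deg(g), as expected for curves with no common component (the bound is attained).


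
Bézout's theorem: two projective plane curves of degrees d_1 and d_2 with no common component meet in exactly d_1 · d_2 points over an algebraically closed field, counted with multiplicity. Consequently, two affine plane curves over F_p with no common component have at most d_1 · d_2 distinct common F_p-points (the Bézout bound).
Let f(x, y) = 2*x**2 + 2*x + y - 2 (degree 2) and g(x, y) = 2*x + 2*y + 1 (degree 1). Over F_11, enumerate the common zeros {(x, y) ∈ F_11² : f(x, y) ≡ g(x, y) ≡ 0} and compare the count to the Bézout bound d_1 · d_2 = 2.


Common zeros: ∅; count = 0; Bézout bound = 2.

deg(f) = 2, deg(g) = 1, so Bézout bound = 2.
Scan x ∈ F_11. For each x, list the y ∈ F_11 with f(x, y) ≡ 0 and those with g(x, y) ≡ 0 (mod 11); the common zeros in that column are the intersection.
  x = 0: f ≡ 0 at y ∈ {2}; g ≡ 0 at y ∈ {5}; common: ∅.
  x = 1: f ≡ 0 at y ∈ {9}; g ≡ 0 at y ∈ {4}; common: ∅.
  x = 2: f ≡ 0 at y ∈ {1}; g ≡ 0 at y ∈ {3}; common: ∅.
  x = 3: f ≡ 0 at y ∈ {0}; g ≡ 0 at y ∈ {2}; common: ∅.
  x = 4: f ≡ 0 at y ∈ {6}; g ≡ 0 at y ∈ {1}; common: ∅.
  x = 5: f ≡ 0 at y ∈ {8}; g ≡ 0 at y ∈ {0}; common: ∅.
  x = 6: f ≡ 0 at y ∈ {6}; g ≡ 0 at y ∈ {10}; common: ∅.
  x = 7: f ≡ 0 at y ∈ {0}; g ≡ 0 at y ∈ {9}; common: ∅.
  x = 8: f ≡ 0 at y ∈ {1}; g ≡ 0 at y ∈ {8}; common: ∅.
  x = 9: f ≡ 0 at y ∈ {9}; g ≡ 0 at y ∈ {7}; common: ∅.
  x = 10: f ≡ 0 at y ∈ {2}; g ≡ 0 at y ∈ {6}; common: ∅.
Collecting: common zeros = ∅, so the count is 0.
Comparison with the Bézout bound: 0 ≤ 2 = deg(f)·deg(g), as expected for curves with no common component (the affine F_11-count falls short of the bound because intersections may lie at infinity, over extension fields, or carry multiplicity).


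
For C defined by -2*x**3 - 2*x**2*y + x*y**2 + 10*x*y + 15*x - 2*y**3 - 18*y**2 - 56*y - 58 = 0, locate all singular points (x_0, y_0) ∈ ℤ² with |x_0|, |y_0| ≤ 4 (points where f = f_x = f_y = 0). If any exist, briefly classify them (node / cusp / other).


Singular points: {(1, -3)}; classification: cusp.

Compute partial derivatives:
  f_x = -6*x**2 - 4*x*y + y**2 + 10*y + 15.
  f_y = -2*x**2 + 2*x*y + 10*x - 6*y**2 - 36*y - 56.
Scan x_0 ∈ {−4, ..., 4}. For each x_0, f_y(x_0, y) is a polynomial in y; find its integer roots y ∈ {−4, ..., 4}, then test f_x and f at those candidates.
  x = -4: f_y(-4, y) = -6*y**2 - 44*y - 128; no integer root y with |y| ≤ 4.
  x = -3: f_y(-3, y) = -6*y**2 - 42*y - 104; no integer root y with |y| ≤ 4.
  x = -2: f_y(-2, y) = -6*y**2 - 40*y - 84; no integer root y with |y| ≤ 4.
  x = -1: f_y(-1, y) = -6*y**2 - 38*y - 68; no integer root y with |y| ≤ 4.
  x = 0: f_y(0, y) = -6*y**2 - 36*y - 56; no integer root y with |y| ≤ 4.
  x = 1: f_y(1, y) = -6*y**2 - 34*y - 48; vanishes at y ∈ {-3}. (1, -3): f_x = 0, f = 0 — SINGULAR.
  x = 2: f_y(2, y) = -6*y**2 - 32*y - 44; no integer root y with |y| ≤ 4.
  x = 3: f_y(3, y) = -6*y**2 - 30*y - 44; no integer root y with |y| ≤ 4.
  x = 4: f_y(4, y) = -6*y**2 - 28*y - 48; no integer root y with |y| ≤ 4.
Only singular point on the grid: (1, -3).
Classify: substitute x = 1 + u, y = -3 + v and expand: f = -2*u**3 - 2*u**2*v + u*v**2 - 2*v**3 + v**2.
No constant or linear terms (consistent with a singular point). Quadratic part: v**2. Cubic part: -2*u**3 - 2*u**2*v + u*v**2 - 2*v**3.
The quadratic part v**2 is a perfect square, so there is a single (double) tangent line v = 0, i.e. y = -3. Restricting the cubic part to that line (v = 0) leaves -2*u**3 ≠ 0, so f is not divisible by v and the branch is v² ≈ 2*u**3 to lowest order — this is a cusp.
Classification: cusp.


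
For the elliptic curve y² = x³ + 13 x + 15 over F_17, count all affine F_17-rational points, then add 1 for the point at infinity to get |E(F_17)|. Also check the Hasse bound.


Affine points = {(0, 7), (0, 10), (2, 7), (2, 10), (3, 8), (3, 9), (5, 1), (5, 16), (8, 6), (8, 11), (13, 1), (13, 16), (14, 0), (15, 7), (15, 10), (16, 1), (16, 16)}; affine count = 17; |E(F_17)| = 18.

Discriminant check: Δ ∝ 4a³ + 27b² = 4·13³ + 27·15² = 4·2197 + 27·225 ≡ 5 (mod 17). Nonzero ⇒ E is nonsingular.
For each x ∈ F_17, compute rhs = x³ + 13·x + 15 mod 17, then count y ∈ F_17 with y² ≡ rhs.
  x = 0: rhs = 15, matching y values: 7, 10 (2 points).
  x = 1: rhs = 12, matching y values: none (0 points).
  x = 2: rhs = 15, matching y values: 7, 10 (2 points).
  x = 3: rhs = 13, matching y values: 8, 9 (2 points).
  x = 4: rhs = 12, matching y values: none (0 points).
  x = 5: rhs = 1, matching y values: 1, 16 (2 points).
  x = 6: rhs = 3, matching y values: none (0 points).
  x = 7: rhs = 7, matching y values: none (0 points).
  x = 8: rhs = 2, matching y values: 6, 11 (2 points).
  x = 9: rhs = 11, matching y values: none (0 points).
  x = 10: rhs = 6, matching y values: none (0 points).
  x = 11: rhs = 10, matching y values: none (0 points).
  x = 12: rhs = 12, matching y values: none (0 points).
  x = 13: rhs = 1, matching y values: 1, 16 (2 points).
  x = 14: rhs = 0, matching y values: 0 (1 points).
  x = 15: rhs = 15, matching y values: 7, 10 (2 points).
  x = 16: rhs = 1, matching y values: 1, 16 (2 points).
Total affine count: 17.
Full point count |E(F_17)| = 17 + 1 = 18.
Hasse bound: |18 − (17+1)| = |0| = 0 ≤ 2√17 ≈ 8.2462 ✓.


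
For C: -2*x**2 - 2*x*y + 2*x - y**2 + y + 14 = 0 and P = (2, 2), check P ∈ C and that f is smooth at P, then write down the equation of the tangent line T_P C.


Tangent line at P: -10*x - 7*y + 34 = 0.

Step 1: f(2, 2) = 0, so P lies on C.
Step 2: partial derivatives
  f_x(x, y) = -4*x - 2*y + 2, f_y(x, y) = -2*x - 2*y + 1.
  f_x(P) = -10, f_y(P) = -7 (gradient nonzero, so P is smooth).
Step 3: tangent line at P: -10·(x − 2) + -7·(y − 2) = 0.
Expanding: -10*x - 7*y + 34 = 0.


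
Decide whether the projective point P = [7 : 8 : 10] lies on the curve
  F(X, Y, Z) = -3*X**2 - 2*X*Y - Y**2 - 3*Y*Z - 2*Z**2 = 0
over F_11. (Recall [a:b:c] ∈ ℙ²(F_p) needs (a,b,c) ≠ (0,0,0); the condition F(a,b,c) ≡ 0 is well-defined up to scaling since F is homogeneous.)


F(7,8,10) ≡ 7 (mod 11); P is NOT on the curve.

Evaluate F(7, 8, 10) term-by-term (mod 11).
  -3*X**2 ↦ -3·49·1·1 = -147
  -2*X*Y ↦ -2·7·8·1 = -112
  -Y**2 ↦ -1·1·64·1 = -64
  -3*Y*Z ↦ -3·1·8·10 = -240
  -2*Z**2 ↦ -2·1·1·100 = -200
Sum: F(7, 8, 10) = (-147) + (-112) + (-64) + (-240) + (-200) = -763.
Reducing mod 11: -763 ≡ 7 (mod 11).
Since F(a, b, c) ≡ 7 ≠ 0 (mod 11), P does NOT lie on the curve.


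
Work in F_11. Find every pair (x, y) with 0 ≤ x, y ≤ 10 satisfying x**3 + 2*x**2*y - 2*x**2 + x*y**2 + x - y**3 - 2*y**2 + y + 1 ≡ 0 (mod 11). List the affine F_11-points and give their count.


Affine F_11-points: {(2, 1), (2, 5), (5, 2), (5, 5), (5, 7), (6, 6), (7, 0), (7, 5)}; count = 8.

For each of the 121 pairs (x, y) ∈ F_11², evaluate f(x, y) mod 11. Record the zeros.
  x = 0: [0↦1, 1↦10, 2↦9, 3↦3, 4↦8, 5↦7, 6↦5, 7↦7, 8↦7, 9↦10, 10↦10]  zeros at y ∈ ∅
  x = 1: [0↦1, 1↦2, 2↦6, 3↦7, 4↦10, 5↦9, 6↦9, 7↦4, 8↦10, 9↦10, 10↦9]  zeros at y ∈ ∅
  x = 2: [0↦3, 1↦0, 2↦2, 3↦3, 4↦8, 5↦0, 6↦6, 7↦9, 8↦3, 9↦4, 10↦6]  zeros at y ∈ {1, 5}
  x = 3: [0↦2, 1↦10, 2↦3, 3↦8, 4↦8, 5↦8, 6↦2, 7↦6, 8↦3, 9↦9, 10↦7]  zeros at y ∈ ∅
  x = 4: [0↦4, 1↦5, 2↦4, 3↦6, 4↦5, 5↦6, 6↦3, 7↦1, 8↦5, 9↦9, 10↦7]  zeros at y ∈ ∅
  x = 5: [0↦4, 1↦2, 2↦0, 3↦3, 4↦5, 5↦0, 6↦4, 7↦0, 8↦4, 9↦10, 10↦1]  zeros at y ∈ {2, 5, 7}
  x = 6: [0↦8, 1↦7, 2↦8, 3↦5, 4↦3, 5↦7, 6↦0, 7↦9, 8↦6, 9↦7, 10↦6]  zeros at y ∈ {6}
  x = 7: [0↦0, 1↦4, 2↦1, 3↦7, 4↦5, 5↦0, 6↦8, 7↦1, 8↦6, 9↦6, 10↦6]  zeros at y ∈ {0, 5}
  x = 8: [0↦8, 1↦10, 2↦7, 3↦4, 4↦6, 5↦7, 6↦1, 7↦4, 8↦10, 9↦2, 10↦7]  zeros at y ∈ ∅
  x = 9: [0↦5, 1↦9, 2↦10, 3↦2, 4↦1, 5↦1, 6↦7, 7↦2, 8↦2, 9↦1, 10↦4]  zeros at y ∈ ∅
  x = 10: [0↦8, 1↦7, 2↦5, 3↦7, 4↦7, 5↦10, 6↦10, 7↦1, 8↦10, 9↦9, 10↦3]  zeros at y ∈ ∅
Collecting zeros: affine points = {(2, 1), (2, 5), (5, 2), (5, 5), (5, 7), (6, 6), (7, 0), (7, 5)}.
Total count |C(F_11)_aff| = 8.


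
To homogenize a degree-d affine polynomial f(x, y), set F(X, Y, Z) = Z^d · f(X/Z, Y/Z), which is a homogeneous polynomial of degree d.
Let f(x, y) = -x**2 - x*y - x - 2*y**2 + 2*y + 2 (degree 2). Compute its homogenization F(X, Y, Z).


F(X, Y, Z) = -X**2 - X*Y - X*Z - 2*Y**2 + 2*Y*Z + 2*Z**2

deg(f) = 2.
Substitute x = X/Z, y = Y/Z into f, then multiply by Z^2.
  monomial -1·x^2·y^0 ↦ -1·X^2·Y^0·Z^0.
  monomial -1·x^1·y^1 ↦ -1·X^1·Y^1·Z^0.
  monomial -1·x^1·y^0 ↦ -1·X^1·Y^0·Z^1.
  monomial -2·x^0·y^2 ↦ -2·X^0·Y^2·Z^0.
  monomial 2·x^0·y^1 ↦ 2·X^0·Y^1·Z^1.
  monomial 2·x^0·y^0 ↦ 2·X^0·Y^0·Z^2.
Collecting: F(X, Y, Z) = -X**2 - X*Y - X*Z - 2*Y**2 + 2*Y*Z + 2*Z**2.


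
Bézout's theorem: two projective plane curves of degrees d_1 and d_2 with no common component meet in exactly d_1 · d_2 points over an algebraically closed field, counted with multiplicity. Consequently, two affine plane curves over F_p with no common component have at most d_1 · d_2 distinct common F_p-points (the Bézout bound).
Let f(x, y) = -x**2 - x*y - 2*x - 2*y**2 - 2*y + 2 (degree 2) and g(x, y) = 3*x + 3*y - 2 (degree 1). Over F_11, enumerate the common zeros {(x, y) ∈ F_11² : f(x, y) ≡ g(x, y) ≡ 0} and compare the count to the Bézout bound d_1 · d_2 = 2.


Common zeros: {(3, 5), (9, 10)}; count = 2; Bézout bound = 2.

deg(f) = 2, deg(g) = 1, so Bézout bound = 2.
Scan x ∈ F_11. For each x, list the y ∈ F_11 with f(x, y) ≡ 0 and those with g(x, y) ≡ 0 (mod 11); the common zeros in that column are the intersection.
  x = 0: f ≡ 0 at y ∈ {3, 7}; g ≡ 0 at y ∈ {8}; common: ∅.
  x = 1: f ≡ 0 at y ∈ {5, 10}; g ≡ 0 at y ∈ {7}; common: ∅.
  x = 2: f ≡ 0 at y ∈ {2, 7}; g ≡ 0 at y ∈ {6}; common: ∅.
  x = 3: f ≡ 0 at y ∈ {5, 9}; g ≡ 0 at y ∈ {5}; common: {5}.
  x = 4: f ≡ 0 at y ∈ {0, 8}; g ≡ 0 at y ∈ {4}; common: ∅.
  x = 5: f ≡ 0 at y ∈ {0, 2}; g ≡ 0 at y ∈ {3}; common: ∅.
  x = 6: f ≡ 0 at y ∈ {3, 4}; g ≡ 0 at y ∈ {2}; common: ∅.
  x = 7: f ≡ 0 at y ∈ {6}; g ≡ 0 at y ∈ {1}; common: ∅.
  x = 8: f ≡ 0 at y ∈ {8, 9}; g ≡ 0 at y ∈ {0}; common: ∅.
  x = 9: f ≡ 0 at y ∈ {1, 10}; g ≡ 0 at y ∈ {10}; common: {10}.
  x = 10: f ≡ 0 at y ∈ {1, 4}; g ≡ 0 at y ∈ {9}; common: ∅.
Collecting: common zeros = {(3, 5), (9, 10)}, so the count is 2.
Comparison with the Bézout bound: 2 ≤ 2 = deg(f)·deg(g), as expected for curves with no common component (the bound is attained).


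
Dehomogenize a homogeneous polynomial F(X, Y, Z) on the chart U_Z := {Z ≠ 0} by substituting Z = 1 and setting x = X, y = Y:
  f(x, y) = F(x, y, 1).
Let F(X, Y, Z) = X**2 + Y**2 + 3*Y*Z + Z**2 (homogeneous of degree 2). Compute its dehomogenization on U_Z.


f(x, y) = x**2 + y**2 + 3*y + 1

On U_Z we set Z = 1. Each monomial c·X^i·Y^j·Z^k in F becomes c·x^i·y^j·1^k = c·x^i·y^j.
Substituting Z = 1: F(X, Y, 1) = x**2 + y**2 + 3*y + 1.
Note: deg(f) ≤ deg(F) = 2; strict inequality happens when F is divisible by Z (lost terms).


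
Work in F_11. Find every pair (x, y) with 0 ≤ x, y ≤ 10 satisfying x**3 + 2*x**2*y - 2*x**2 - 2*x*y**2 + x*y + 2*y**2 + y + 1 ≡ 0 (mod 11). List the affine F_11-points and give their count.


Affine F_11-points: {(0, 2), (0, 3), (1, 0), (4, 0), (4, 8), (8, 0), (8, 9), (10, 6), (10, 10)}; count = 9.

For each of the 121 pairs (x, y) ∈ F_11², evaluate f(x, y) mod 11. Record the zeros.
  x = 0: [0↦1, 1↦4, 2↦0, 3↦0, 4↦4, 5↦1, 6↦2, 7↦7, 8↦5, 9↦7, 10↦2]  zeros at y ∈ {2, 3}
  x = 1: [0↦0, 1↦4, 2↦8, 3↦1, 4↦5, 5↦9, 6↦2, 7↦6, 8↦10, 9↦3, 10↦7]  zeros at y ∈ {0}
  x = 2: [0↦1, 1↦10, 2↦4, 3↦5, 4↦2, 5↦6, 6↦6, 7↦2, 8↦5, 9↦4, 10↦10]  zeros at y ∈ ∅
  x = 3: [0↦10, 1↦6, 2↦5, 3↦7, 4↦1, 5↦9, 6↦9, 7↦1, 8↦7, 9↦5, 10↦6]  zeros at y ∈ ∅
  x = 4: [0↦0, 1↦9, 2↦6, 3↦2, 4↦8, 5↦2, 6↦6, 7↦9, 8↦0, 9↦1, 10↦1]  zeros at y ∈ {0, 8}
  x = 5: [0↦10, 1↦3, 2↦2, 3↦7, 4↦7, 5↦2, 6↦3, 7↦10, 8↦1, 9↦9, 10↦1]  zeros at y ∈ ∅
  x = 6: [0↦2, 1↦5, 2↦10, 3↦6, 4↦4, 5↦4, 6↦6, 7↦10, 8↦5, 9↦2, 10↦1]  zeros at y ∈ ∅
  x = 7: [0↦4, 1↦10, 2↦3, 3↦5, 4↦5, 5↦3, 6↦10, 7↦4, 8↦7, 9↦8, 10↦7]  zeros at y ∈ ∅
  x = 8: [0↦0, 1↦2, 2↦9, 3↦10, 4↦5, 5↦5, 6↦10, 7↦9, 8↦2, 9↦0, 10↦3]  zeros at y ∈ {0, 9}
  x = 9: [0↦7, 1↦9, 2↦1, 3↦5, 4↦10, 5↦5, 6↦1, 7↦9, 8↦7, 9↦6, 10↦6]  zeros at y ∈ ∅
  x = 10: [0↦9, 1↦4, 2↦7, 3↦7, 4↦4, 5↦9, 6↦0, 7↦10, 8↦6, 9↦10, 10↦0]  zeros at y ∈ {6, 10}
Collecting zeros: affine points = {(0, 2), (0, 3), (1, 0), (4, 0), (4, 8), (8, 0), (8, 9), (10, 6), (10, 10)}.
Total count |C(F_11)_aff| = 9.


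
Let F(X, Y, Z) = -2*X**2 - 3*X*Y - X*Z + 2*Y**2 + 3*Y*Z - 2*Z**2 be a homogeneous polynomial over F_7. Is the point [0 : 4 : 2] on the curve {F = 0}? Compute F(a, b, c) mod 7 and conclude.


F(0,4,2) ≡ 6 (mod 7); P is NOT on the curve.

Evaluate F(0, 4, 2) term-by-term (mod 7).
  -2*X**2 ↦ -2·0·1·1 = 0
  -3*X*Y ↦ -3·0·4·1 = 0
  -X*Z ↦ -1·0·1·2 = 0
  2*Y**2 ↦ 2·1·16·1 = 32
  3*Y*Z ↦ 3·1·4·2 = 24
  -2*Z**2 ↦ -2·1·1·4 = -8
Sum: F(0, 4, 2) = (0) + (0) + (0) + (32) + (24) + (-8) = 48.
Reducing mod 7: 48 ≡ 6 (mod 7).
Since F(a, b, c) ≡ 6 ≠ 0 (mod 7), P does NOT lie on the curve.


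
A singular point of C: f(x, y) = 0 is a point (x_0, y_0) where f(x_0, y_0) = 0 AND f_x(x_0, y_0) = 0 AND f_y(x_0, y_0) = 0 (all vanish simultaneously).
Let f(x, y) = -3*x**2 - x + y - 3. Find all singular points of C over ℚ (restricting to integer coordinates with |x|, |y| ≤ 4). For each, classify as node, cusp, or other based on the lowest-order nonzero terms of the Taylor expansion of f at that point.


No singular points in the scanned grid; C is smooth there.

Compute partial derivatives:
  f_x = -6*x - 1.
  f_y = 1.
f_y = 1 is a nonzero constant, so f_y never vanishes: no point (x, y) can satisfy f = f_x = f_y = 0. In particular no (x, y) ∈ {−4, ..., 4}² is singular; the curve is smooth.


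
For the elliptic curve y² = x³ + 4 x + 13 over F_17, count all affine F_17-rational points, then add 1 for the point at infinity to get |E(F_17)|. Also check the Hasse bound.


Affine points = {(0, 8), (0, 9), (1, 1), (1, 16), (3, 1), (3, 16), (4, 5), (4, 12), (6, 7), (6, 10), (8, 8), (8, 9), (9, 8), (9, 9), (10, 4), (10, 13), (12, 2), (12, 15), (13, 1), (13, 16), (14, 5), (14, 12), (16, 5), (16, 12)}; affine count = 24; |E(F_17)| = 25.

Discriminant check: Δ ∝ 4a³ + 27b² = 4·4³ + 27·13² = 4·64 + 27·169 ≡ 8 (mod 17). Nonzero ⇒ E is nonsingular.
For each x ∈ F_17, compute rhs = x³ + 4·x + 13 mod 17, then count y ∈ F_17 with y² ≡ rhs.
  x = 0: rhs = 13, matching y values: 8, 9 (2 points).
  x = 1: rhs = 1, matching y values: 1, 16 (2 points).
  x = 2: rhs = 12, matching y values: none (0 points).
  x = 3: rhs = 1, matching y values: 1, 16 (2 points).
  x = 4: rhs = 8, matching y values: 5, 12 (2 points).
  x = 5: rhs = 5, matching y values: none (0 points).
  x = 6: rhs = 15, matching y values: 7, 10 (2 points).
  x = 7: rhs = 10, matching y values: none (0 points).
  x = 8: rhs = 13, matching y values: 8, 9 (2 points).
  x = 9: rhs = 13, matching y values: 8, 9 (2 points).
  x = 10: rhs = 16, matching y values: 4, 13 (2 points).
  x = 11: rhs = 11, matching y values: none (0 points).
  x = 12: rhs = 4, matching y values: 2, 15 (2 points).
  x = 13: rhs = 1, matching y values: 1, 16 (2 points).
  x = 14: rhs = 8, matching y values: 5, 12 (2 points).
  x = 15: rhs = 14, matching y values: none (0 points).
  x = 16: rhs = 8, matching y values: 5, 12 (2 points).
Total affine count: 24.
Full point count |E(F_17)| = 24 + 1 = 25.
Hasse bound: |25 − (17+1)| = |7| = 7 ≤ 2√17 ≈ 8.2462 ✓.


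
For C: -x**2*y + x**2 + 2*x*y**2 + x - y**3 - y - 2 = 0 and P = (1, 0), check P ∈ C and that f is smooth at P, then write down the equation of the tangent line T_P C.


Tangent line at P: 3*x - 2*y - 3 = 0.

Step 1: f(1, 0) = 0, so P lies on C.
Step 2: partial derivatives
  f_x(x, y) = -2*x*y + 2*x + 2*y**2 + 1, f_y(x, y) = -x**2 + 4*x*y - 3*y**2 - 1.
  f_x(P) = 3, f_y(P) = -2 (gradient nonzero, so P is smooth).
Step 3: tangent line at P: 3·(x − 1) + -2·(y − 0) = 0.
Expanding: 3*x - 2*y - 3 = 0.
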